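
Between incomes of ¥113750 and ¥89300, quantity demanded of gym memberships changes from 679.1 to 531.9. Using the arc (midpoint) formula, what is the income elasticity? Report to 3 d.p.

1.009

ΔQ = 531.9 − 679.1 = -147.2; midpoint Q̄ = (679.1 + 531.9)/2 = 605.5.
ΔI = 89300 − 113750 = -24450; midpoint Ī = (113750 + 89300)/2 = 101525.
η = (ΔQ/Q̄) ÷ (ΔI/Ī) = (-147.2/605.5) ÷ (-24450/101525) = 1.009.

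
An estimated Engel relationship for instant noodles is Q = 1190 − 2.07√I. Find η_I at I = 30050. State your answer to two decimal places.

At I = 30050: Q = 831.167.
dQ/dI = -2.07/(2√I) = -0.0059706 at this income.
η = (dQ/dI)·(I/Q) = -0.0059706 × (30050/831.167) = -0.22.

-0.22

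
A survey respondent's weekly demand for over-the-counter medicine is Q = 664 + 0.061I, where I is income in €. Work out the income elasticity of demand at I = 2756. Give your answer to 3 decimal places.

At I = 2756: Q = 832.116.
dQ/dI = 0.061.
η = (dQ/dI)·(I/Q) = 0.061 × (2756/832.116) = 0.202.

0.202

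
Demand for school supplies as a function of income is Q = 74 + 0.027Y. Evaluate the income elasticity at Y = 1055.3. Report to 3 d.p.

At Y = 1055.3: Q = 102.493.
dQ/dY = 0.027.
η = (dQ/dY)·(Y/Q) = 0.027 × (1055.3/102.493) = 0.278.

0.278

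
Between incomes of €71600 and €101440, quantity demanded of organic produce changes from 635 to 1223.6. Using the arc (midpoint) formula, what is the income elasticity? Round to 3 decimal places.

ΔQ = 1223.6 − 635 = 588.6; midpoint Q̄ = (635 + 1223.6)/2 = 929.3.
ΔI = 101440 − 71600 = 29840; midpoint Ī = (71600 + 101440)/2 = 86520.
η = (ΔQ/Q̄) ÷ (ΔI/Ī) = (588.6/929.3) ÷ (29840/86520) = 1.836.

1.836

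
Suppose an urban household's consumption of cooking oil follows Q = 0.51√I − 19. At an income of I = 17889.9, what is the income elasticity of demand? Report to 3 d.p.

At I = 17889.9: Q = 49.214.
dQ/dI = 0.51/(2√I) = 0.0019065 at this income.
η = (dQ/dI)·(I/Q) = 0.0019065 × (17889.9/49.214) = 0.693.

0.693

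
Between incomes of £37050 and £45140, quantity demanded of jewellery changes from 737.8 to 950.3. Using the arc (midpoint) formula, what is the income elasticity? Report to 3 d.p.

ΔQ = 950.3 − 737.8 = 212.5; midpoint Q̄ = (737.8 + 950.3)/2 = 844.05.
ΔI = 45140 − 37050 = 8090; midpoint Ī = (37050 + 45140)/2 = 41095.
η = (ΔQ/Q̄) ÷ (ΔI/Ī) = (212.5/844.05) ÷ (8090/41095) = 1.279.

1.279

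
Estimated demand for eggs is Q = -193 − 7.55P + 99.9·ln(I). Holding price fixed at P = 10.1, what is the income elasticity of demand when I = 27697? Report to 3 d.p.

0.133

At P = 10.1, I = 27697: Q = 752.630.
Holding P constant, ∂Q/∂I = 99.9/I = 0.00360689.
η_I = (∂Q/∂I)·(I/Q) = 0.00360689 × (27697/752.630) = 0.133.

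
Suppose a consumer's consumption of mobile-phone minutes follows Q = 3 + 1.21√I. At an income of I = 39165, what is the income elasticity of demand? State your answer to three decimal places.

0.494

At I = 39165: Q = 242.461.
dQ/dI = 1.21/(2√I) = 0.00305708 at this income.
η = (dQ/dI)·(I/Q) = 0.00305708 × (39165/242.461) = 0.494.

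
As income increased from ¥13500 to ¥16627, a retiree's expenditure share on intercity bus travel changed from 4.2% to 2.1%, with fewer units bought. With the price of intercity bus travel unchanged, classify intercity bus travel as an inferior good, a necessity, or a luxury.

inferior good

Quantity demanded falls as income rises, so η < 0.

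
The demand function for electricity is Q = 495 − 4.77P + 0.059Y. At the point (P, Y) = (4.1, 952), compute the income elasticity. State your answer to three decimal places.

0.106

At P = 4.1, Y = 952: Q = 531.611.
Holding P constant, ∂Q/∂Y = 0.059.
η_Y = (∂Q/∂Y)·(Y/Q) = 0.059 × (952/531.611) = 0.106.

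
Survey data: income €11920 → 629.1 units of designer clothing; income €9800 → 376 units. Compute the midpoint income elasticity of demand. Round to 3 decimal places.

ΔQ = 376 − 629.1 = -253.1; midpoint Q̄ = (629.1 + 376)/2 = 502.55.
ΔI = 9800 − 11920 = -2120; midpoint Ī = (11920 + 9800)/2 = 10860.
η = (ΔQ/Q̄) ÷ (ΔI/Ī) = (-253.1/502.55) ÷ (-2120/10860) = 2.580.

2.580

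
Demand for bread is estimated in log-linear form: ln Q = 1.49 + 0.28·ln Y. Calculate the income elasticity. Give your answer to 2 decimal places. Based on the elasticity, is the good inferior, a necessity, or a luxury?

In a log-linear demand, the coefficient on ln Y is the income elasticity.
So η = 0.28.
0 < η < 1 ⇒ necessity.

0.28 (necessity)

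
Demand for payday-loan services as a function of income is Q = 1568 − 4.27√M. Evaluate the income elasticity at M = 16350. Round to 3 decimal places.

-0.267

At M = 16350: Q = 1022.007.
dQ/dM = -4.27/(2√M) = -0.016697 at this income.
η = (dQ/dM)·(M/Q) = -0.016697 × (16350/1022.007) = -0.267.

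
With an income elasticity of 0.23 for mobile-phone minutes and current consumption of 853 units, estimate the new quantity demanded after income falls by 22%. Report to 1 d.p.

809.8

%ΔQ ≈ η × %ΔI = 0.23 × (-22%) = -5.06%.
New Q ≈ 853 × (1 − 0.0506) = 809.8.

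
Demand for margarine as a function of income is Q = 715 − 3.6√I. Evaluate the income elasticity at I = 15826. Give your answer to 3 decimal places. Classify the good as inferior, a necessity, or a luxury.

At I = 15826: Q = 262.115.
dQ/dI = -3.6/(2√I) = -0.0143083 at this income.
η = (dQ/dI)·(I/Q) = -0.0143083 × (15826/262.115) = -0.864.
Since η < 0, the good is an inferior good.

-0.864 (inferior good)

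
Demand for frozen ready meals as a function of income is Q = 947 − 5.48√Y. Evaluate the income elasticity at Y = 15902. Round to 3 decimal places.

At Y = 15902: Q = 255.955.
dQ/dY = -5.48/(2√Y) = -0.0217282 at this income.
η = (dQ/dY)·(Y/Q) = -0.0217282 × (15902/255.955) = -1.350.

-1.350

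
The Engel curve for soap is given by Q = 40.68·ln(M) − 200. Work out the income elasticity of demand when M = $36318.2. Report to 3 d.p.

0.179

At M = 36318.2: Q = 227.143.
dQ/dM = 40.68/M = 0.0011201 at this income.
η = (dQ/dM)·(M/Q) = 0.0011201 × (36318.2/227.143) = 0.179.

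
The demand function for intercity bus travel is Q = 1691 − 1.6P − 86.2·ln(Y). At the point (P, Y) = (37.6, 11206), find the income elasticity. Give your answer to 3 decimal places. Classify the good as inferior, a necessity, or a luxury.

-0.104 (inferior good)

At P = 37.6, Y = 11206: Q = 827.094.
Holding P constant, ∂Q/∂Y = -86.2/Y = -0.00769231.
η_Y = (∂Q/∂Y)·(Y/Q) = -0.00769231 × (11206/827.094) = -0.104.
Since η < 0, this is an inferior good.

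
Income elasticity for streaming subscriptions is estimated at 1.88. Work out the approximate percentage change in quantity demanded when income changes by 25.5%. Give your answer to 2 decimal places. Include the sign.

47.94%

%ΔQ ≈ η × %ΔI = 1.88 × 25.5% = 47.94%.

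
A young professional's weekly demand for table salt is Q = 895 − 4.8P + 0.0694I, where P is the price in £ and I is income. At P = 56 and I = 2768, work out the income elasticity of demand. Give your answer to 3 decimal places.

0.235

At P = 56, I = 2768: Q = 818.299.
Holding P constant, ∂Q/∂I = 0.0694.
η_I = (∂Q/∂I)·(I/Q) = 0.0694 × (2768/818.299) = 0.235.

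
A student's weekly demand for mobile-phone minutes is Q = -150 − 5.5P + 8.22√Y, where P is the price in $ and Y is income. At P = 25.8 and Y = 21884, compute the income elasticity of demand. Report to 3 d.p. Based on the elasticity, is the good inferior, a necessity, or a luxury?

At P = 25.8, Y = 21884: Q = 924.104.
Holding P constant, ∂Q/∂Y = 8.22/(2√Y) = 0.027783.
η_Y = (∂Q/∂Y)·(Y/Q) = 0.027783 × (21884/924.104) = 0.658.
Since 0 < η < 1, this is a necessity.

0.658 (necessity)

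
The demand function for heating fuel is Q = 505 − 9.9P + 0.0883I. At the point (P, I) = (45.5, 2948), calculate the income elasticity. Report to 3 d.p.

At P = 45.5, I = 2948: Q = 314.858.
Holding P constant, ∂Q/∂I = 0.0883.
η_I = (∂Q/∂I)·(I/Q) = 0.0883 × (2948/314.858) = 0.827.

0.827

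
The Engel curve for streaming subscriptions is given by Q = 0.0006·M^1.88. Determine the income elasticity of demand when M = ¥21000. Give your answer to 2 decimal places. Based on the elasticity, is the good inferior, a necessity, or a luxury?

1.88 (luxury)

For Q = A·M^β the income elasticity is constant and equal to β.
Here β = 1.88, so η = 1.88.
Since η > 1, the good is a luxury.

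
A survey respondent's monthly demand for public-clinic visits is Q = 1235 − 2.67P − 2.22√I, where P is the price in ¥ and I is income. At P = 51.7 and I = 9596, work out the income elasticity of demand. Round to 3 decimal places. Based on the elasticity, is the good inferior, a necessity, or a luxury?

-0.124 (inferior good)

At P = 51.7, I = 9596: Q = 879.492.
Holding P constant, ∂Q/∂I = -2.22/(2√I) = -0.0113313.
η_I = (∂Q/∂I)·(I/Q) = -0.0113313 × (9596/879.492) = -0.124.
Since η < 0, this is an inferior good.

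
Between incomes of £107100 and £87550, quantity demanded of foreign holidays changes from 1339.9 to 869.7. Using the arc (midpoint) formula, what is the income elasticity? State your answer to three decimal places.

2.119

ΔQ = 869.7 − 1339.9 = -470.2; midpoint Q̄ = (1339.9 + 869.7)/2 = 1104.8.
ΔI = 87550 − 107100 = -19550; midpoint Ī = (107100 + 87550)/2 = 97325.
η = (ΔQ/Q̄) ÷ (ΔI/Ī) = (-470.2/1104.8) ÷ (-19550/97325) = 2.119.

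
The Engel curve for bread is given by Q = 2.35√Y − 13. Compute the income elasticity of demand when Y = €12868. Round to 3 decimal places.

At Y = 12868: Q = 253.577.
dQ/dY = 2.35/(2√Y) = 0.0103582 at this income.
η = (dQ/dY)·(Y/Q) = 0.0103582 × (12868/253.577) = 0.526.

0.526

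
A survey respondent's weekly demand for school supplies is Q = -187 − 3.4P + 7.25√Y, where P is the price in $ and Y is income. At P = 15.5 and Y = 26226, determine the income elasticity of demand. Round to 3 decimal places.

0.628

At P = 15.5, Y = 26226: Q = 934.397.
Holding P constant, ∂Q/∂Y = 7.25/(2√Y) = 0.0223842.
η_Y = (∂Q/∂Y)·(Y/Q) = 0.0223842 × (26226/934.397) = 0.628.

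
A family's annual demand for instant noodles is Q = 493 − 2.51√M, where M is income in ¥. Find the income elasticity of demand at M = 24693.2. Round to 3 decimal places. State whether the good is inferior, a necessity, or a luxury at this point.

-2.001 (inferior good)

At M = 24693.2: Q = 98.577.
dQ/dM = -2.51/(2√M) = -0.00798647 at this income.
η = (dQ/dM)·(M/Q) = -0.00798647 × (24693.2/98.577) = -2.001.
Since η < 0, the good is an inferior good.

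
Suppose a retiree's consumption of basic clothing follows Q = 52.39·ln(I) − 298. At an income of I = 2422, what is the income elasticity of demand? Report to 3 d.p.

At I = 2422: Q = 110.241.
dQ/dI = 52.39/I = 0.0216309 at this income.
η = (dQ/dI)·(I/Q) = 0.0216309 × (2422/110.241) = 0.475.

0.475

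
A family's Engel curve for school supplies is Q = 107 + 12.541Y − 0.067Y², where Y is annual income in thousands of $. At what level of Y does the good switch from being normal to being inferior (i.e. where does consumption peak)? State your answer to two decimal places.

93.59

dQ/dY = 12.541 − 0.134Y.
The good is inferior where dQ/dY < 0. Setting dQ/dY = 0 gives Y = 12.541 / 0.134 = 93.59.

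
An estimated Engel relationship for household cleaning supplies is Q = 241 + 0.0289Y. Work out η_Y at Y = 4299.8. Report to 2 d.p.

0.34

At Y = 4299.8: Q = 365.264.
dQ/dY = 0.0289.
η = (dQ/dY)·(Y/Q) = 0.0289 × (4299.8/365.264) = 0.34.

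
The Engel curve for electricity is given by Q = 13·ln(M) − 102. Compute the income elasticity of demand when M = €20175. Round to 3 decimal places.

At M = 20175: Q = 26.859.
dQ/dM = 13/M = 0.000644362 at this income.
η = (dQ/dM)·(M/Q) = 0.000644362 × (20175/26.859) = 0.484.

0.484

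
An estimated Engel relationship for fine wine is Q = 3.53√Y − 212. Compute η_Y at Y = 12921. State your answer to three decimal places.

1.060

At Y = 12921: Q = 189.257.
dQ/dY = 3.53/(2√Y) = 0.0155273 at this income.
η = (dQ/dY)·(Y/Q) = 0.0155273 × (12921/189.257) = 1.060.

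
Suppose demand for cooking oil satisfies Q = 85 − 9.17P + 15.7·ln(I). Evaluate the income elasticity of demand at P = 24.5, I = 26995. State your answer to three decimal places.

0.765

At P = 24.5, I = 26995: Q = 20.528.
Holding P constant, ∂Q/∂I = 15.7/I = 0.000581589.
η_I = (∂Q/∂I)·(I/Q) = 0.000581589 × (26995/20.528) = 0.765.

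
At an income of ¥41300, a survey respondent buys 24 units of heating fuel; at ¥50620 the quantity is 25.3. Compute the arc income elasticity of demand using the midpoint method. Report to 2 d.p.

ΔQ = 25.3 − 24 = 1.3; midpoint Q̄ = (24 + 25.3)/2 = 24.65.
ΔI = 50620 − 41300 = 9320; midpoint Ī = (41300 + 50620)/2 = 45960.
η = (ΔQ/Q̄) ÷ (ΔI/Ī) = (1.3/24.65) ÷ (9320/45960) = 0.26.

0.26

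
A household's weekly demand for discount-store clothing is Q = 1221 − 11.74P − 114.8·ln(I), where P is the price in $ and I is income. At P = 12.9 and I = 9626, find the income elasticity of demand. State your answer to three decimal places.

At P = 12.9, I = 9626: Q = 16.583.
Holding P constant, ∂Q/∂I = -114.8/I = -0.011926.
η_I = (∂Q/∂I)·(I/Q) = -0.011926 × (9626/16.583) = -6.923.

-6.923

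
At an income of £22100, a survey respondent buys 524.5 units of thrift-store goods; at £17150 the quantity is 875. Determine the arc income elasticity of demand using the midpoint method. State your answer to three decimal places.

ΔQ = 875 − 524.5 = 350.5; midpoint Q̄ = (524.5 + 875)/2 = 699.75.
ΔI = 17150 − 22100 = -4950; midpoint Ī = (22100 + 17150)/2 = 19625.
η = (ΔQ/Q̄) ÷ (ΔI/Ī) = (350.5/699.75) ÷ (-4950/19625) = -1.986.

-1.986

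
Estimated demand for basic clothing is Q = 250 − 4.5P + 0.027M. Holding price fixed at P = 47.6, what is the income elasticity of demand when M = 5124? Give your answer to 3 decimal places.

0.794

At P = 47.6, M = 5124: Q = 174.148.
Holding P constant, ∂Q/∂M = 0.027.
η_M = (∂Q/∂M)·(M/Q) = 0.027 × (5124/174.148) = 0.794.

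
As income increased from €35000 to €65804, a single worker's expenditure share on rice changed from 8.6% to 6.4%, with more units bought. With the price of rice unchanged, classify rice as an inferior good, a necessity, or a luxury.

necessity

Quantity rises but the budget share falls as income rises, so 0 < η < 1.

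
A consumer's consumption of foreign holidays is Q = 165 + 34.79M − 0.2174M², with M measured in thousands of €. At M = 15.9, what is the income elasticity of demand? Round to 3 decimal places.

At M = 15.9: Q = 663.2001.
dQ/dM = 34.79 − 0.4348M = 27.87668.
η = (dQ/dM)·(M/Q) = 27.87668 × (15.9/663.2001) = 0.668.

0.668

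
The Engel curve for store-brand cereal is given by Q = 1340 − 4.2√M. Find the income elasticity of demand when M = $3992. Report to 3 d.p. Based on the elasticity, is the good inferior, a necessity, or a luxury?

At M = 3992: Q = 1074.634.
dQ/dM = -4.2/(2√M) = -0.0332372 at this income.
η = (dQ/dM)·(M/Q) = -0.0332372 × (3992/1074.634) = -0.123.
Since η < 0, the good is an inferior good.

-0.123 (inferior good)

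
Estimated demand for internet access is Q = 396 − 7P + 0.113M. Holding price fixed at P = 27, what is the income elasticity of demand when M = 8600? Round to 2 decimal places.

0.82

At P = 27, M = 8600: Q = 1178.800.
Holding P constant, ∂Q/∂M = 0.113.
η_M = (∂Q/∂M)·(M/Q) = 0.113 × (8600/1178.800) = 0.82.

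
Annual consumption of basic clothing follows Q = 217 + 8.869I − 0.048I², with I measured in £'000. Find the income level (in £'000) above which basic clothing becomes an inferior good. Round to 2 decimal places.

92.39

dQ/dI = 8.869 − 0.096I.
The good is inferior where dQ/dI < 0. Setting dQ/dI = 0 gives I = 8.869 / 0.096 = 92.39.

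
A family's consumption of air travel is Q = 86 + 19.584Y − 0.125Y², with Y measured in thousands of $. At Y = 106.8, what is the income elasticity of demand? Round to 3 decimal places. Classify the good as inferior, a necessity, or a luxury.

-1.011 (inferior good)

At Y = 106.8: Q = 751.7912.
dQ/dY = 19.584 − 0.25Y = -7.11600.
η = (dQ/dY)·(Y/Q) = -7.11600 × (106.8/751.7912) = -1.011.
η < 0 ⇒ inferior good.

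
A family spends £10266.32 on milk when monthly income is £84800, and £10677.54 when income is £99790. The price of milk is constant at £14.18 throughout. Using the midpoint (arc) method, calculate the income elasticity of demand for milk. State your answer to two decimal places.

0.24

With a constant price, Q₁ = 10266.32/14.18 = 724.000 and Q₂ = 10677.54/14.18 = 753.000 (equivalently, work directly with expenditure since P cancels).
Midpoint %ΔQ = (10677.54 − 10266.32)/10471.93 = 0.03927; midpoint %ΔI = (99790 − 84800)/92295 = 0.16241.
η = 0.03927 / 0.16241 = 0.24.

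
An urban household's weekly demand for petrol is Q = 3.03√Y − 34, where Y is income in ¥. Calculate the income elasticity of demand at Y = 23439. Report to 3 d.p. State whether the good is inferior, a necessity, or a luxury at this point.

At Y = 23439: Q = 429.887.
dQ/dY = 3.03/(2√Y) = 0.00989562 at this income.
η = (dQ/dY)·(Y/Q) = 0.00989562 × (23439/429.887) = 0.540.
Since 0 < η < 1, the good is a necessity.

0.540 (necessity)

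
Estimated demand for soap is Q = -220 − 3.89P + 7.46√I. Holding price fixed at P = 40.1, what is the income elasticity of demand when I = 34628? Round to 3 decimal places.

At P = 40.1, I = 34628: Q = 1012.213.
Holding P constant, ∂Q/∂I = 7.46/(2√I) = 0.0200445.
η_I = (∂Q/∂I)·(I/Q) = 0.0200445 × (34628/1012.213) = 0.686.

0.686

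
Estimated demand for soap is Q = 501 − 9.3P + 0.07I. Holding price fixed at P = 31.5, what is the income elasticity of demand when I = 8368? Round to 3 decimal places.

At P = 31.5, I = 8368: Q = 793.810.
Holding P constant, ∂Q/∂I = 0.07.
η_I = (∂Q/∂I)·(I/Q) = 0.07 × (8368/793.810) = 0.738.

0.738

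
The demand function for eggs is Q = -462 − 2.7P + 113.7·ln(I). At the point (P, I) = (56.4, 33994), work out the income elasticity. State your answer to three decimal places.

At P = 56.4, I = 33994: Q = 572.059.
Holding P constant, ∂Q/∂I = 113.7/I = 0.00334471.
η_I = (∂Q/∂I)·(I/Q) = 0.00334471 × (33994/572.059) = 0.199.

0.199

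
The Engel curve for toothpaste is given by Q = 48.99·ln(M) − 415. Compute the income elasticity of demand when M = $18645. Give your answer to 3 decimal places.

0.734

At M = 18645: Q = 66.735.
dQ/dM = 48.99/M = 0.00262751 at this income.
η = (dQ/dM)·(M/Q) = 0.00262751 × (18645/66.735) = 0.734.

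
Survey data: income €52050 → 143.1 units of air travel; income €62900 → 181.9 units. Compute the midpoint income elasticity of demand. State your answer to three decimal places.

ΔQ = 181.9 − 143.1 = 38.8; midpoint Q̄ = (143.1 + 181.9)/2 = 162.5.
ΔI = 62900 − 52050 = 10850; midpoint Ī = (52050 + 62900)/2 = 57475.
η = (ΔQ/Q̄) ÷ (ΔI/Ī) = (38.8/162.5) ÷ (10850/57475) = 1.265.

1.265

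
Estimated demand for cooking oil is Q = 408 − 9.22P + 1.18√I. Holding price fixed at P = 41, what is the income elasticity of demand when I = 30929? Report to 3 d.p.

0.437

At P = 41, I = 30929: Q = 237.502.
Holding P constant, ∂Q/∂I = 1.18/(2√I) = 0.00335482.
η_I = (∂Q/∂I)·(I/Q) = 0.00335482 × (30929/237.502) = 0.437.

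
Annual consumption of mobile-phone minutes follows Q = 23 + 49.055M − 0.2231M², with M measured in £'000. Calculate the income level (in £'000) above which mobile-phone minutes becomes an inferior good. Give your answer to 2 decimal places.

109.94

dQ/dM = 49.055 − 0.4462M.
The good is inferior where dQ/dM < 0. Setting dQ/dM = 0 gives M = 49.055 / 0.4462 = 109.94.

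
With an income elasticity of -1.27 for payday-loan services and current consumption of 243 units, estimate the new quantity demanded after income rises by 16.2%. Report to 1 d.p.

%ΔQ ≈ η × %ΔI = -1.27 × 16.2% = -20.574%.
New Q ≈ 243 × (1 − 0.20574) = 193.0.

193.0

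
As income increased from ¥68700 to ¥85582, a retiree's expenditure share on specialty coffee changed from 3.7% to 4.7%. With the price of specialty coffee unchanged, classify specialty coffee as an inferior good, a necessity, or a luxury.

luxury

The budget share rises as income rises, so η > 1.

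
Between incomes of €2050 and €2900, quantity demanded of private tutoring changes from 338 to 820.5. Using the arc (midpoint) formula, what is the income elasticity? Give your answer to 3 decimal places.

ΔQ = 820.5 − 338 = 482.5; midpoint Q̄ = (338 + 820.5)/2 = 579.25.
ΔI = 2900 − 2050 = 850; midpoint Ī = (2050 + 2900)/2 = 2475.
η = (ΔQ/Q̄) ÷ (ΔI/Ī) = (482.5/579.25) ÷ (850/2475) = 2.425.

2.425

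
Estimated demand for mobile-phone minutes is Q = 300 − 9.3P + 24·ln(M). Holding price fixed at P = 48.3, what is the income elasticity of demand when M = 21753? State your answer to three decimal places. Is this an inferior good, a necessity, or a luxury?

At P = 48.3, M = 21753: Q = 90.510.
Holding P constant, ∂Q/∂M = 24/M = 0.0011033.
η_M = (∂Q/∂M)·(M/Q) = 0.0011033 × (21753/90.510) = 0.265.
Since 0 < η < 1, this is a necessity.

0.265 (necessity)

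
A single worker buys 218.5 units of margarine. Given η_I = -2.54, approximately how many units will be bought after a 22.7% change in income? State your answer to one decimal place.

92.5

%ΔQ ≈ η × %ΔI = -2.54 × 22.7% = -57.658%.
New Q ≈ 218.5 × (1 − 0.57658) = 92.5.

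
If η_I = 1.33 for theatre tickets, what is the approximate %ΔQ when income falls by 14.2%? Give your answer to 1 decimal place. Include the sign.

%ΔQ ≈ η × %ΔI = 1.33 × (-14.2%) = -18.9%.

-18.9%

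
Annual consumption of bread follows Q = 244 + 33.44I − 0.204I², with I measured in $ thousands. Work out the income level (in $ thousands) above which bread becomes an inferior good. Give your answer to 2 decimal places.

dQ/dI = 33.44 − 0.408I.
The good is inferior where dQ/dI < 0. Setting dQ/dI = 0 gives I = 33.44 / 0.408 = 81.96.

81.96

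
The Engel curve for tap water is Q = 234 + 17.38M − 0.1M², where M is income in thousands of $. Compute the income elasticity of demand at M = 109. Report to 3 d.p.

At M = 109: Q = 940.3200.
dQ/dM = 17.38 − 0.2M = -4.42000.
η = (dQ/dM)·(M/Q) = -4.42000 × (109/940.3200) = -0.512.

-0.512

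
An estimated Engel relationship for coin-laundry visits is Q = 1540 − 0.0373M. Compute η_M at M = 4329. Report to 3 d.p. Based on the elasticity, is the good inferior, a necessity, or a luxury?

At M = 4329: Q = 1378.528.
dQ/dM = −0.0373.
η = (dQ/dM)·(M/Q) = -0.0373 × (4329/1378.528) = -0.117.
Since η < 0, the good is an inferior good.

-0.117 (inferior good)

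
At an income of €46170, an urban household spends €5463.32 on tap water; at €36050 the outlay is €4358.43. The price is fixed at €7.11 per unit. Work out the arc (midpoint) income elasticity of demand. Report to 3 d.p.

With a constant price, Q₁ = 5463.32/7.11 = 768.399 and Q₂ = 4358.43/7.11 = 613.000 (equivalently, work directly with expenditure since P cancels).
Midpoint %ΔQ = (4358.43 − 5463.32)/4910.88 = -0.22499; midpoint %ΔI = (36050 − 46170)/41110 = -0.24617.
η = -0.22499 / -0.24617 = 0.914.

0.914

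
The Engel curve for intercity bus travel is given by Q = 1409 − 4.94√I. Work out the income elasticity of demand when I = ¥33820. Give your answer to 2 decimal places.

-0.91

At I = 33820: Q = 500.523.
dQ/dI = -4.94/(2√I) = -0.0134311 at this income.
η = (dQ/dI)·(I/Q) = -0.0134311 × (33820/500.523) = -0.91.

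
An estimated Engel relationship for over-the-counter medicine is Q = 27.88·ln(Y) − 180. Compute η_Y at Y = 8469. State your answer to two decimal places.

0.39

At Y = 8469: Q = 72.151.
dQ/dY = 27.88/Y = 0.00329201 at this income.
η = (dQ/dY)·(Y/Q) = 0.00329201 × (8469/72.151) = 0.39.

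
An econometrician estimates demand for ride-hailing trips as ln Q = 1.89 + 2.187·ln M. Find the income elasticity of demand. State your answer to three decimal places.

In a log-linear demand, the coefficient on ln M is the income elasticity.
So η = 2.187.

2.187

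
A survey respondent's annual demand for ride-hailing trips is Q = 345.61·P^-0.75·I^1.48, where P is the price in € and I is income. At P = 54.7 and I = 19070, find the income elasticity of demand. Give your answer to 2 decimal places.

1.48

For a multiplicative demand Q = A·P^α·I^β, the income elasticity is β everywhere.
Here β = 1.48, so η = 1.48.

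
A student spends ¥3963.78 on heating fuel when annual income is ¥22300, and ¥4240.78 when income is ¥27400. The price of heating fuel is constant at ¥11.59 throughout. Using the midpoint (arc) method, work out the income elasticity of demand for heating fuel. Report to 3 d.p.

0.329

With a constant price, Q₁ = 3963.78/11.59 = 342.000 and Q₂ = 4240.78/11.59 = 365.900 (equivalently, work directly with expenditure since P cancels).
Midpoint %ΔQ = (4240.78 − 3963.78)/4102.28 = 0.06752; midpoint %ΔI = (27400 − 22300)/24850 = 0.20523.
η = 0.06752 / 0.20523 = 0.329.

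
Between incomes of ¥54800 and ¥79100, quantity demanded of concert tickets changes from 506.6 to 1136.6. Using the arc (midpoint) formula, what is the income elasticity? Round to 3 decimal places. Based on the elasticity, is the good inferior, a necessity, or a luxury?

ΔQ = 1136.6 − 506.6 = 630; midpoint Q̄ = (506.6 + 1136.6)/2 = 821.6.
ΔI = 79100 − 54800 = 24300; midpoint Ī = (54800 + 79100)/2 = 66950.
η = (ΔQ/Q̄) ÷ (ΔI/Ī) = (630/821.6) ÷ (24300/66950) = 2.113.
η > 1 ⇒ luxury.

2.113 (luxury)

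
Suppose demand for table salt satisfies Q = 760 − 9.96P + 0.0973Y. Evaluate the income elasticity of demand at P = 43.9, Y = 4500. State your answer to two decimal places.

0.58

At P = 43.9, Y = 4500: Q = 760.606.
Holding P constant, ∂Q/∂Y = 0.0973.
η_Y = (∂Q/∂Y)·(Y/Q) = 0.0973 × (4500/760.606) = 0.58.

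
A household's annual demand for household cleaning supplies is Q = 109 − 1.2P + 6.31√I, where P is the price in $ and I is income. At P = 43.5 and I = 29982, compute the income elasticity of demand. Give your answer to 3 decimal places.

0.475

At P = 43.5, I = 29982: Q = 1149.396.
Holding P constant, ∂Q/∂I = 6.31/(2√I) = 0.0182209.
η_I = (∂Q/∂I)·(I/Q) = 0.0182209 × (29982/1149.396) = 0.475.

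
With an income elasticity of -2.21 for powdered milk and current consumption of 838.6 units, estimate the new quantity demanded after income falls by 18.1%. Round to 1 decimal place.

1174.0

%ΔQ ≈ η × %ΔI = -2.21 × (-18.1%) = 40.001%.
New Q ≈ 838.6 × (1 + 0.40001) = 1174.0.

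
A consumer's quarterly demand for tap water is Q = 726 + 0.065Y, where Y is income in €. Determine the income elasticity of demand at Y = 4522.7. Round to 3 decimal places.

0.288

At Y = 4522.7: Q = 1019.976.
dQ/dY = 0.065.
η = (dQ/dY)·(Y/Q) = 0.065 × (4522.7/1019.976) = 0.288.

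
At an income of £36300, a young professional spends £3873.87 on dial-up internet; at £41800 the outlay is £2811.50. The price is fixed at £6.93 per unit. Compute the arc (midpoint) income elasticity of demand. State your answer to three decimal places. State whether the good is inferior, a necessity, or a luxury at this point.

-2.257 (inferior good)

With a constant price, Q₁ = 3873.87/6.93 = 559.000 and Q₂ = 2811.50/6.93 = 405.700 (equivalently, work directly with expenditure since P cancels).
Midpoint %ΔQ = (2811.50 − 3873.87)/3342.69 = -0.31782; midpoint %ΔI = (41800 − 36300)/39050 = 0.14085.
η = -0.31782 / 0.14085 = -2.257.
η < 0 ⇒ inferior good.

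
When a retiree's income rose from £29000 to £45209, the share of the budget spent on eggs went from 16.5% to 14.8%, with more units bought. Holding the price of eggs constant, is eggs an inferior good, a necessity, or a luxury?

necessity

Quantity rises but the budget share falls as income rises, so 0 < η < 1.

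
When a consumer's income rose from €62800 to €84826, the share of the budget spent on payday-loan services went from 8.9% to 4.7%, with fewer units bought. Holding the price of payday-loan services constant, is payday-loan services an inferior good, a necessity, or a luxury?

inferior good

Quantity demanded falls as income rises, so η < 0.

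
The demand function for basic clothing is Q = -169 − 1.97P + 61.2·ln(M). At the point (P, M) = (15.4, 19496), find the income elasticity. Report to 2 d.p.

0.15

At P = 15.4, M = 19496: Q = 405.193.
Holding P constant, ∂Q/∂M = 61.2/M = 0.00313911.
η_M = (∂Q/∂M)·(M/Q) = 0.00313911 × (19496/405.193) = 0.15.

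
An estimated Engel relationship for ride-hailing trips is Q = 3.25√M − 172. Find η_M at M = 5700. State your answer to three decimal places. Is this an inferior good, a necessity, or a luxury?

At M = 5700: Q = 73.370.
dQ/dM = 3.25/(2√M) = 0.0215237 at this income.
η = (dQ/dM)·(M/Q) = 0.0215237 × (5700/73.370) = 1.672.
Since η > 1, the good is a luxury.

1.672 (luxury)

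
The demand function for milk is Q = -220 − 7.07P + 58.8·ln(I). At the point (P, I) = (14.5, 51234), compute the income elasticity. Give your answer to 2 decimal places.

0.19

At P = 14.5, I = 51234: Q = 315.122.
Holding P constant, ∂Q/∂I = 58.8/I = 0.00114768.
η_I = (∂Q/∂I)·(I/Q) = 0.00114768 × (51234/315.122) = 0.19.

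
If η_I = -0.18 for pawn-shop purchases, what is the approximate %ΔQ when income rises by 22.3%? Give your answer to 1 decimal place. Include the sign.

-4.0%

%ΔQ ≈ η × %ΔI = -0.18 × 22.3% = -4.0%.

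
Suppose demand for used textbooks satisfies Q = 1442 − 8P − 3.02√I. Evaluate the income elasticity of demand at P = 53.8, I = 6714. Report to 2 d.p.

-0.16

At P = 53.8, I = 6714: Q = 764.144.
Holding P constant, ∂Q/∂I = -3.02/(2√I) = -0.0184283.
η_I = (∂Q/∂I)·(I/Q) = -0.0184283 × (6714/764.144) = -0.16.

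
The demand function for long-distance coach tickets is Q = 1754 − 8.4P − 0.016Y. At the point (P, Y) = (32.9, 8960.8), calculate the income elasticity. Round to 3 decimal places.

At P = 32.9, Y = 8960.8: Q = 1334.267.
Holding P constant, ∂Q/∂Y = −0.016.
η_Y = (∂Q/∂Y)·(Y/Q) = -0.016 × (8960.8/1334.267) = -0.107.

-0.107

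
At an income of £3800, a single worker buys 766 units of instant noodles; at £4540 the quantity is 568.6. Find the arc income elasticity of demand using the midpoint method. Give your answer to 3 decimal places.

ΔQ = 568.6 − 766 = -197.4; midpoint Q̄ = (766 + 568.6)/2 = 667.3.
ΔI = 4540 − 3800 = 740; midpoint Ī = (3800 + 4540)/2 = 4170.
η = (ΔQ/Q̄) ÷ (ΔI/Ī) = (-197.4/667.3) ÷ (740/4170) = -1.667.

-1.667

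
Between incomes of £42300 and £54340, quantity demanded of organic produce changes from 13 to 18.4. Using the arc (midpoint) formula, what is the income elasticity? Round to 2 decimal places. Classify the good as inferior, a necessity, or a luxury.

1.38 (luxury)

ΔQ = 18.4 − 13 = 5.4; midpoint Q̄ = (13 + 18.4)/2 = 15.7.
ΔI = 54340 − 42300 = 12040; midpoint Ī = (42300 + 54340)/2 = 48320.
η = (ΔQ/Q̄) ÷ (ΔI/Ī) = (5.4/15.7) ÷ (12040/48320) = 1.38.
η > 1 ⇒ luxury.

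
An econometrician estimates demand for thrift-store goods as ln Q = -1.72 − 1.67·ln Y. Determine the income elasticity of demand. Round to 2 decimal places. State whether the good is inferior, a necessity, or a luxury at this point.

In a log-linear demand, the coefficient on ln Y is the income elasticity.
So η = -1.67.
η < 0 ⇒ inferior good.

-1.67 (inferior good)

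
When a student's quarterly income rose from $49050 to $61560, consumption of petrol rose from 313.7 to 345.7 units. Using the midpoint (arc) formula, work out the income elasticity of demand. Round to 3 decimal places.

0.429

ΔQ = 345.7 − 313.7 = 32; midpoint Q̄ = (313.7 + 345.7)/2 = 329.7.
ΔI = 61560 − 49050 = 12510; midpoint Ī = (49050 + 61560)/2 = 55305.
η = (ΔQ/Q̄) ÷ (ΔI/Ī) = (32/329.7) ÷ (12510/55305) = 0.429.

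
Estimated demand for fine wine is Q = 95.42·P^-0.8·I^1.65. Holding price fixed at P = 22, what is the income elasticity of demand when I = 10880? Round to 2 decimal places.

For a multiplicative demand Q = A·P^α·I^β, the income elasticity is β everywhere.
Here β = 1.65, so η = 1.65.

1.65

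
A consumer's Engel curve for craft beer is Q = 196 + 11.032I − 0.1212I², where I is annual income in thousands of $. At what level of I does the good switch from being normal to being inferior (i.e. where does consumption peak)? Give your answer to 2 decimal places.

dQ/dI = 11.032 − 0.2424I.
The good is inferior where dQ/dI < 0. Setting dQ/dI = 0 gives I = 11.032 / 0.2424 = 45.51.

45.51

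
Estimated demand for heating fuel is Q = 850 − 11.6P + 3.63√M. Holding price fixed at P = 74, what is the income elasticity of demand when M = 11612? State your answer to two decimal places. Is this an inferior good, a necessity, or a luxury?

At P = 74, M = 11612: Q = 382.765.
Holding P constant, ∂Q/∂M = 3.63/(2√M) = 0.0168431.
η_M = (∂Q/∂M)·(M/Q) = 0.0168431 × (11612/382.765) = 0.51.
Since 0 < η < 1, this is a necessity.

0.51 (necessity)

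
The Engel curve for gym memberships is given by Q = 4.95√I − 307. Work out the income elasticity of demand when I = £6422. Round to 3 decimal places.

2.212

At I = 6422: Q = 89.680.
dQ/dI = 4.95/(2√I) = 0.0308845 at this income.
η = (dQ/dI)·(I/Q) = 0.0308845 × (6422/89.680) = 2.212.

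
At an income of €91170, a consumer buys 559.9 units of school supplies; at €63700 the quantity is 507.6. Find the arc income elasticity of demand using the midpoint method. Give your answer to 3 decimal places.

ΔQ = 507.6 − 559.9 = -52.3; midpoint Q̄ = (559.9 + 507.6)/2 = 533.75.
ΔI = 63700 − 91170 = -27470; midpoint Ī = (91170 + 63700)/2 = 77435.
η = (ΔQ/Q̄) ÷ (ΔI/Ī) = (-52.3/533.75) ÷ (-27470/77435) = 0.276.

0.276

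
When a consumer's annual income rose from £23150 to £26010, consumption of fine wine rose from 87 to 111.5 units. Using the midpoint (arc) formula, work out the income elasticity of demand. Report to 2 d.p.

ΔQ = 111.5 − 87 = 24.5; midpoint Q̄ = (87 + 111.5)/2 = 99.25.
ΔI = 26010 − 23150 = 2860; midpoint Ī = (23150 + 26010)/2 = 24580.
η = (ΔQ/Q̄) ÷ (ΔI/Ī) = (24.5/99.25) ÷ (2860/24580) = 2.12.

2.12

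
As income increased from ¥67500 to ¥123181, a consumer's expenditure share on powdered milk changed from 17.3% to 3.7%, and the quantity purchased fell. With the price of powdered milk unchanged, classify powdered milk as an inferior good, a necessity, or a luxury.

inferior good

Quantity demanded falls as income rises, so η < 0.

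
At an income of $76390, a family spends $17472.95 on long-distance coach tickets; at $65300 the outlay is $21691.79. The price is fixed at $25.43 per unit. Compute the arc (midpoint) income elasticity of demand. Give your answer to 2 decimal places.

With a constant price, Q₁ = 17472.95/25.43 = 687.100 and Q₂ = 21691.79/25.43 = 853.000 (equivalently, work directly with expenditure since P cancels).
Midpoint %ΔQ = (21691.79 − 17472.95)/19582.37 = 0.21544; midpoint %ΔI = (65300 − 76390)/70845 = -0.15654.
η = 0.21544 / -0.15654 = -1.38.

-1.38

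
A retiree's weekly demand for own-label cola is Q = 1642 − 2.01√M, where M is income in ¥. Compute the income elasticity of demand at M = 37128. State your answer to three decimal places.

At M = 37128: Q = 1254.701.
dQ/dM = -2.01/(2√M) = -0.00521573 at this income.
η = (dQ/dM)·(M/Q) = -0.00521573 × (37128/1254.701) = -0.154.

-0.154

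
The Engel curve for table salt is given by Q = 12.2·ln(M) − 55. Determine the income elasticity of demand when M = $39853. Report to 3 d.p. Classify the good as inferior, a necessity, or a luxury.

0.164 (necessity)

At M = 39853: Q = 74.234.
dQ/dM = 12.2/M = 0.000306125 at this income.
η = (dQ/dM)·(M/Q) = 0.000306125 × (39853/74.234) = 0.164.
Since 0 < η < 1, the good is a necessity.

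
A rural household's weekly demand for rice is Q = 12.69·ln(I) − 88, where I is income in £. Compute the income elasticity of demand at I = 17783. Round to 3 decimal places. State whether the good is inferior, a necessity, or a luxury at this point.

0.351 (necessity)

At I = 17783: Q = 36.184.
dQ/dI = 12.69/I = 0.000713603 at this income.
η = (dQ/dI)·(I/Q) = 0.000713603 × (17783/36.184) = 0.351.
Since 0 < η < 1, the good is a necessity.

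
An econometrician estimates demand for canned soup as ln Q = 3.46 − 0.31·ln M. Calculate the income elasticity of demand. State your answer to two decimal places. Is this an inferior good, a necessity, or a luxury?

In a log-linear demand, the coefficient on ln M is the income elasticity.
So η = -0.31.
η < 0 ⇒ inferior good.

-0.31 (inferior good)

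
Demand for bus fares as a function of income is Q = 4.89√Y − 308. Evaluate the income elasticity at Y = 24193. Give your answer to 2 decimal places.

0.84

At Y = 24193: Q = 452.595.
dQ/dY = 4.89/(2√Y) = 0.0157193 at this income.
η = (dQ/dY)·(Y/Q) = 0.0157193 × (24193/452.595) = 0.84.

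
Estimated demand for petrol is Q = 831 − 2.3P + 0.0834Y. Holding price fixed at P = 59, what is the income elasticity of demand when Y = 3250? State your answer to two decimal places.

0.28

At P = 59, Y = 3250: Q = 966.350.
Holding P constant, ∂Q/∂Y = 0.0834.
η_Y = (∂Q/∂Y)·(Y/Q) = 0.0834 × (3250/966.350) = 0.28.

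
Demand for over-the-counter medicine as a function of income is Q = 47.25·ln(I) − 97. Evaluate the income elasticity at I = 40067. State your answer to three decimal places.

At I = 40067: Q = 403.770.
dQ/dI = 47.25/I = 0.00117927 at this income.
η = (dQ/dI)·(I/Q) = 0.00117927 × (40067/403.770) = 0.117.

0.117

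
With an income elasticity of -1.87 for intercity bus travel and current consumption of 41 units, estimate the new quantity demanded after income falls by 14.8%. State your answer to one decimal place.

52.3

%ΔQ ≈ η × %ΔI = -1.87 × (-14.8%) = 27.676%.
New Q ≈ 41 × (1 + 0.27676) = 52.3.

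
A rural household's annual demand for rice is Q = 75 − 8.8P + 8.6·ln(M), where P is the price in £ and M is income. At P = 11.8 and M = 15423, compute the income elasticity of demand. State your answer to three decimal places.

At P = 11.8, M = 15423: Q = 54.095.
Holding P constant, ∂Q/∂M = 8.6/M = 0.000557609.
η_M = (∂Q/∂M)·(M/Q) = 0.000557609 × (15423/54.095) = 0.159.

0.159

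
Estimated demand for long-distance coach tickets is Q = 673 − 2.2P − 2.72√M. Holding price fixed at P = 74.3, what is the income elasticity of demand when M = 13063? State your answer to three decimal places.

-0.782

At P = 74.3, M = 13063: Q = 198.662.
Holding P constant, ∂Q/∂M = -2.72/(2√M) = -0.0118992.
η_M = (∂Q/∂M)·(M/Q) = -0.0118992 × (13063/198.662) = -0.782.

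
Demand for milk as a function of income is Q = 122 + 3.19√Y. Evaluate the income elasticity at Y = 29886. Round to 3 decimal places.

0.409

At Y = 29886: Q = 673.473.
dQ/dY = 3.19/(2√Y) = 0.00922628 at this income.
η = (dQ/dY)·(Y/Q) = 0.00922628 × (29886/673.473) = 0.409.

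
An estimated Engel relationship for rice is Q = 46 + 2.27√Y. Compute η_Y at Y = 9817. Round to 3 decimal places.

At Y = 9817: Q = 270.913.
dQ/dY = 2.27/(2√Y) = 0.0114553 at this income.
η = (dQ/dY)·(Y/Q) = 0.0114553 × (9817/270.913) = 0.415.

0.415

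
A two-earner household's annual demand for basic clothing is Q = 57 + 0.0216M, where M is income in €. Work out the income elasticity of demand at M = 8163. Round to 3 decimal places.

0.756

At M = 8163: Q = 233.321.
dQ/dM = 0.0216.
η = (dQ/dM)·(M/Q) = 0.0216 × (8163/233.321) = 0.756.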